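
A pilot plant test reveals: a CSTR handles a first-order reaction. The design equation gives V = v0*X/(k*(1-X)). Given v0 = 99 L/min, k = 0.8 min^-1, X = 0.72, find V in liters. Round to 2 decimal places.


V = v0 * X / (k * (1 - X))
V = 99 * 0.72 / (0.8 * (1 - 0.72))
V = 71.28 / (0.8 * 0.28)
V = 71.28 / 0.224
V = 318.21 L


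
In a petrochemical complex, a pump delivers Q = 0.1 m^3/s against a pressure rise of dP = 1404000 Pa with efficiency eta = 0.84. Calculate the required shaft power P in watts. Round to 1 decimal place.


P = Q * dP / eta
P = 0.1 * 1404000 / 0.84
P = 140400.0 / 0.84
P = 167142.9 W


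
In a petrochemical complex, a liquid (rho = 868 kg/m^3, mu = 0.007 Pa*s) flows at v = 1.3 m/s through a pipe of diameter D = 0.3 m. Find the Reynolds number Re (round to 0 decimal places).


Re = rho * v * D / mu
Re = 868 * 1.3 * 0.3 / 0.007
Re = 338.52 / 0.007
Re = 48360


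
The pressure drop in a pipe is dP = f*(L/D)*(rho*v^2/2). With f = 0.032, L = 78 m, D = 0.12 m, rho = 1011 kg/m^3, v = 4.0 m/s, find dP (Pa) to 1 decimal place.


dP = f * (L/D) * (rho*v^2/2)
dP = 0.032 * (78/0.12) * (1011*4.0^2/2)
L/D = 650.0
rho*v^2/2 = 1011*16.0/2 = 8088.0
dP = 0.032 * 650.0 * 8088.0
dP = 168230.4 Pa


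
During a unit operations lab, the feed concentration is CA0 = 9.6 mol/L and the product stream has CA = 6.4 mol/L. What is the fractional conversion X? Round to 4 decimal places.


X = (CA0 - CA) / CA0
X = (9.6 - 6.4) / 9.6
X = 3.2 / 9.6
X = 0.3333


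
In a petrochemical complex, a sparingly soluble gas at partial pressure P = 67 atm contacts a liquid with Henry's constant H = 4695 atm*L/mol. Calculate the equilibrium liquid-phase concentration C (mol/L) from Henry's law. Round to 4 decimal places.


C = P / H
C = 67 / 4695
C = 0.0143 mol/L


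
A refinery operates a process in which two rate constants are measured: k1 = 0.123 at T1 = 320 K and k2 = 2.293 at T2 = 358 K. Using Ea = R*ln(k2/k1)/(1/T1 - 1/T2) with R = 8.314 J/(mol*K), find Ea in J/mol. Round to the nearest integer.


Ea = R * ln(k2/k1) / (1/T1 - 1/T2)
ln(k2/k1) = ln(2.293/0.123) = 2.9254319
1/T1 - 1/T2 = 1/320 - 1/358 = 0.000331703911
Ea = 8.314 * 2.9254319 / 0.000331703911
Ea = 73325 J/mol


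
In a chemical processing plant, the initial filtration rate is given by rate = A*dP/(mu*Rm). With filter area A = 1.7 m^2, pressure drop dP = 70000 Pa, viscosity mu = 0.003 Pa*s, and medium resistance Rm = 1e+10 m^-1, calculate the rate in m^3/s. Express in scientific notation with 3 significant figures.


rate = A * dP / (mu * Rm)
rate = 1.7 * 70000 / (0.003 * 1e+10)
rate = 119000.0 / 3.000e+07
rate = 3.97e-03 m^3/s


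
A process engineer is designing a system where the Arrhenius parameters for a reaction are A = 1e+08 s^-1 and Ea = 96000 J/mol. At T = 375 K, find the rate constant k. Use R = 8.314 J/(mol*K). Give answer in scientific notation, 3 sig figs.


k = A * exp(-Ea/(R*T))
k = 1e+08 * exp(-96000 / (8.314 * 375))
k = 1e+08 * exp(-30.791436)
k = 4.24e-06


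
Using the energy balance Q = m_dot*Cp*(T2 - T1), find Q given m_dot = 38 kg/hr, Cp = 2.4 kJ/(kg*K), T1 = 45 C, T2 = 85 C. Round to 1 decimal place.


Q = m_dot * Cp * (T2 - T1)
Q = 38 * 2.4 * (85 - 45)
Q = 38 * 2.4 * 40
Q = 3648.0 kJ/hr


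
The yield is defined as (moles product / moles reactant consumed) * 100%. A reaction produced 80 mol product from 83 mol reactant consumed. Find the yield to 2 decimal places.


Yield = (moles product / moles consumed) * 100%
Yield = (80 / 83) * 100
Yield = 0.9639 * 100
Yield = 96.39%


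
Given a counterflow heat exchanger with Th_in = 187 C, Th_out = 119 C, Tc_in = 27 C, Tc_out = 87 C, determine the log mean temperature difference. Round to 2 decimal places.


dT1 = Th_in - Tc_out = 187 - 87 = 100
dT2 = Th_out - Tc_in = 119 - 27 = 92
LMTD = (dT1 - dT2) / ln(dT1/dT2)
LMTD = (100 - 92) / ln(100/92)
LMTD = 95.94 K


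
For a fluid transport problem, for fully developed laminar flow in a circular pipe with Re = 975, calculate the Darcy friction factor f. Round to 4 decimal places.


f = 64 / Re
f = 64 / 975
f = 0.0656


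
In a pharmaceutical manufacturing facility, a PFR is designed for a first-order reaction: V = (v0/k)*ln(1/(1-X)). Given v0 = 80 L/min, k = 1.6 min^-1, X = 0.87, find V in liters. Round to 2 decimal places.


V = (v0/k) * ln(1/(1-X))
V = (80/1.6) * ln(1/(1-0.87))
V = 50.0 * ln(7.692308)
V = 50.0 * 2.040221
V = 102.01 L


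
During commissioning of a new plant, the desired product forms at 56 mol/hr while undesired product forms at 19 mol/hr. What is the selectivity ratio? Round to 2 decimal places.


S = desired product rate / undesired product rate
S = 56 / 19
S = 2.95


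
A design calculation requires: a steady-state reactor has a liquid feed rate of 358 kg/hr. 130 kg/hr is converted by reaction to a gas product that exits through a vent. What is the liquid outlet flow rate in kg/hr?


Steady-state mass balance on the main outlet: F_out = F_in - F_removed
F_out = 358 - 130
F_out = 228 kg/hr


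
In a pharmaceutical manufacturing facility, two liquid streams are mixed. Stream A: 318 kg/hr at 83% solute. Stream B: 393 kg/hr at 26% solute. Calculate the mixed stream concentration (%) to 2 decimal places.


Mass balance on solute: F1*x1 + F2*x2 = F3*x3
F3 = F1 + F2 = 318 + 393 = 711 kg/hr
x3 = (F1*x1 + F2*x2)/F3
x3 = (318*0.83 + 393*0.26) / 711
x3 = 51.49%


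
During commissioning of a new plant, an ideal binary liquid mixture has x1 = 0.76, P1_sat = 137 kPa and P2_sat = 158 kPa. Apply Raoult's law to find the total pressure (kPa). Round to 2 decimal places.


P = x1*P1_sat + x2*P2_sat
x2 = 1 - x1 = 1 - 0.76 = 0.24
P = 0.76*137 + 0.24*158
P = 104.12 + 37.92
P = 142.04 kPa


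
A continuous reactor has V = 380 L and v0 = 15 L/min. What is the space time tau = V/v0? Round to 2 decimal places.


tau = V / v0
tau = 380 / 15
tau = 25.33 min


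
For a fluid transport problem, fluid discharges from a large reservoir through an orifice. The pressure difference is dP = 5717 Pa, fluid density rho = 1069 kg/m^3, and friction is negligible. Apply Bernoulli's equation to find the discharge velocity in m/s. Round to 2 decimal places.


v = sqrt(2*dP/rho)
v = sqrt(2*5717/1069)
v = sqrt(10.695978)
v = 3.27 m/s


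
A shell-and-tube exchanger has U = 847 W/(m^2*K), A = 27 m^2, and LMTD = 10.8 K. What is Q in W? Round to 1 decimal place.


Q = U * A * LMTD
Q = 847 * 27 * 10.8
Q = 246985.2 W


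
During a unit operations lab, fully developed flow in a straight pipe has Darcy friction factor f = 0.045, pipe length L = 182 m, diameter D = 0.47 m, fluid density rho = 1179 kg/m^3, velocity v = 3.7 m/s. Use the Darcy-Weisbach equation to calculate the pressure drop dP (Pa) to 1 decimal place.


dP = f * (L/D) * (rho*v^2/2)
dP = 0.045 * (182/0.47) * (1179*3.7^2/2)
L/D = 387.23404255
rho*v^2/2 = 1179*13.69/2 = 8070.255
dP = 0.045 * 387.23404255 * 8070.255
dP = 140628.5 Pa


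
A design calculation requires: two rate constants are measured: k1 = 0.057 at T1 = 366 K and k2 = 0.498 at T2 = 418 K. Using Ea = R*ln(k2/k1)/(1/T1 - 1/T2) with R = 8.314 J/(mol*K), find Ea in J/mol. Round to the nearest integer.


Ea = R * ln(k2/k1) / (1/T1 - 1/T2)
ln(k2/k1) = ln(0.498/0.057) = 2.1675488
1/T1 - 1/T2 = 1/366 - 1/418 = 0.00033989594
Ea = 8.314 * 2.1675488 / 0.00033989594
Ea = 53019 J/mol


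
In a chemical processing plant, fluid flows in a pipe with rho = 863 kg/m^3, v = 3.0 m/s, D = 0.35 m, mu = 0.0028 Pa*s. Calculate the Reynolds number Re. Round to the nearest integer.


Re = rho * v * D / mu
Re = 863 * 3.0 * 0.35 / 0.0028
Re = 906.15 / 0.0028
Re = 323625


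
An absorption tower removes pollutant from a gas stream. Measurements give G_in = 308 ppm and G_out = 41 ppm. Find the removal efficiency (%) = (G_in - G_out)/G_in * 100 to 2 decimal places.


Efficiency = (G_in - G_out) / G_in * 100%
Efficiency = (308 - 41) / 308 * 100
Efficiency = 267 / 308 * 100
Efficiency = 86.69%


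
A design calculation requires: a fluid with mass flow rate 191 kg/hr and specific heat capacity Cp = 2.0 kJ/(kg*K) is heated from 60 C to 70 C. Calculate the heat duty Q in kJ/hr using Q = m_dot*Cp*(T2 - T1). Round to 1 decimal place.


Q = m_dot * Cp * (T2 - T1)
Q = 191 * 2.0 * (70 - 60)
Q = 191 * 2.0 * 10
Q = 3820.0 kJ/hr


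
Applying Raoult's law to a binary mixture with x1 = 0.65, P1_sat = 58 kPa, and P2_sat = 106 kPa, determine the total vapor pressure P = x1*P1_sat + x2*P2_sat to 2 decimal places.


P = x1*P1_sat + x2*P2_sat
x2 = 1 - x1 = 1 - 0.65 = 0.35
P = 0.65*58 + 0.35*106
P = 37.7 + 37.1
P = 74.80 kPa


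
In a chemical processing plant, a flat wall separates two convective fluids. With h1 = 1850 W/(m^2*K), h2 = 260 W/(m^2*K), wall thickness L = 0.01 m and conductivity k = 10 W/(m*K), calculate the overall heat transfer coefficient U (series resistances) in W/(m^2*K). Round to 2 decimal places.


1/U = 1/h1 + L/k + 1/h2
1/U = 1/1850 + 0.01/10 + 1/260
1/U = 0.0005405405 + 0.001 + 0.0038461538
1/U = 0.0053866943
U = 185.64 W/(m^2*K)


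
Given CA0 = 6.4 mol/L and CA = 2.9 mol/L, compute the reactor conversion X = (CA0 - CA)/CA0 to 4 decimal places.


X = (CA0 - CA) / CA0
X = (6.4 - 2.9) / 6.4
X = 3.5 / 6.4
X = 0.5469


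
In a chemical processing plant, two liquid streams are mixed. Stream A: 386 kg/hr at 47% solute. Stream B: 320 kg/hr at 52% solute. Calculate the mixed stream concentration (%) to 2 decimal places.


Mass balance on solute: F1*x1 + F2*x2 = F3*x3
F3 = F1 + F2 = 386 + 320 = 706 kg/hr
x3 = (F1*x1 + F2*x2)/F3
x3 = (386*0.47 + 320*0.52) / 706
x3 = 49.27%


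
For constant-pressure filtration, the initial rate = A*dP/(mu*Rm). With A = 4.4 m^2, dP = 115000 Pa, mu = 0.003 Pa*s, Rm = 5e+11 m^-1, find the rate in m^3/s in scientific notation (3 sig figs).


rate = A * dP / (mu * Rm)
rate = 4.4 * 115000 / (0.003 * 5e+11)
rate = 506000.0 / 1.500e+09
rate = 3.37e-04 m^3/s


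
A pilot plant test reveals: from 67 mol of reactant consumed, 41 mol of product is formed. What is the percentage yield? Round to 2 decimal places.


Yield = (moles product / moles consumed) * 100%
Yield = (41 / 67) * 100
Yield = 0.6119 * 100
Yield = 61.19%


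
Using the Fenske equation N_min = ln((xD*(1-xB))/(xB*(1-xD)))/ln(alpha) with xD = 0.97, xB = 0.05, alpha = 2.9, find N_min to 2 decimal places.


N_min = ln((xD*(1-xB))/(xB*(1-xD))) / ln(alpha)
Numerator inside ln: 0.9215 / 0.0015 = 614.333333
ln(614.333333) = 6.420538
ln(alpha) = ln(2.9) = 1.064711
N_min = 6.420538 / 1.064711 = 6.03


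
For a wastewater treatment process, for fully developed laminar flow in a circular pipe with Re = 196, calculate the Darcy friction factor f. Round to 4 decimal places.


f = 64 / Re
f = 64 / 196
f = 0.3265


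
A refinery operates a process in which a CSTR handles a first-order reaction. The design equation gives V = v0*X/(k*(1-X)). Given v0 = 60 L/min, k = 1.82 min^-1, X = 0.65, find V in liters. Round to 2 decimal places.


V = v0 * X / (k * (1 - X))
V = 60 * 0.65 / (1.82 * (1 - 0.65))
V = 39.0 / (1.82 * 0.35)
V = 39.0 / 0.637
V = 61.22 L


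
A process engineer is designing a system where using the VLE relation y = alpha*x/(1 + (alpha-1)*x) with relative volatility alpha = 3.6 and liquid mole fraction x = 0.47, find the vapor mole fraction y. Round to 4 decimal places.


y = alpha*x / (1 + (alpha-1)*x)
y = 3.6*0.47 / (1 + (3.6-1)*0.47)
y = 1.692 / (1 + 1.222)
y = 1.692 / 2.222
y = 0.7615


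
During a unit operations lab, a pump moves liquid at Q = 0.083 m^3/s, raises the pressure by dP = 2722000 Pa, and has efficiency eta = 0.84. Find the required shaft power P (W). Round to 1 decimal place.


P = Q * dP / eta
P = 0.083 * 2722000 / 0.84
P = 225926.0 / 0.84
P = 268959.5 W


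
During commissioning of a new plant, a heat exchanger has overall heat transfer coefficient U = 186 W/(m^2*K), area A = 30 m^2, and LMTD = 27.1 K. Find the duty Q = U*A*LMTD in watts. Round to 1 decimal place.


Q = U * A * LMTD
Q = 186 * 30 * 27.1
Q = 151218.0 W


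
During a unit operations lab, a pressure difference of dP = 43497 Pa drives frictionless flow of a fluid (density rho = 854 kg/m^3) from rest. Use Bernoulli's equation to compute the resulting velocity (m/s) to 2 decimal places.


v = sqrt(2*dP/rho)
v = sqrt(2*43497/854)
v = sqrt(101.866511)
v = 10.09 m/s


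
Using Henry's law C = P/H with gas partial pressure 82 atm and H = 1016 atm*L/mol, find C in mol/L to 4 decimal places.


C = P / H
C = 82 / 1016
C = 0.0807 mol/L


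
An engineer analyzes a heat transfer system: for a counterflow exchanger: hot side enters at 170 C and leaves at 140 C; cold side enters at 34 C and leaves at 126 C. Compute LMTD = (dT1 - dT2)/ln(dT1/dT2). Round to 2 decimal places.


dT1 = Th_in - Tc_out = 170 - 126 = 44
dT2 = Th_out - Tc_in = 140 - 34 = 106
LMTD = (dT1 - dT2) / ln(dT1/dT2)
LMTD = (44 - 106) / ln(44/106)
LMTD = 70.51 K


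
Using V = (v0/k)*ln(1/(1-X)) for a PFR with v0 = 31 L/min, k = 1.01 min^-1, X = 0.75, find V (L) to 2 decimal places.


V = (v0/k) * ln(1/(1-X))
V = (31/1.01) * ln(1/(1-0.75))
V = 30.693069 * ln(4.0)
V = 30.693069 * 1.386294
V = 42.55 L


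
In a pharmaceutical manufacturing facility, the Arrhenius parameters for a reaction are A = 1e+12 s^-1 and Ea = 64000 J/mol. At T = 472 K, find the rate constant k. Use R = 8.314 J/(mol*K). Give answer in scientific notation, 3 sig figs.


k = A * exp(-Ea/(R*T))
k = 1e+12 * exp(-64000 / (8.314 * 472))
k = 1e+12 * exp(-16.309023)
k = 8.26e+04


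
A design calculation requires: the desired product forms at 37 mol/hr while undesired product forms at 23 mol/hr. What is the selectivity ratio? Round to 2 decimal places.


S = desired product rate / undesired product rate
S = 37 / 23
S = 1.61


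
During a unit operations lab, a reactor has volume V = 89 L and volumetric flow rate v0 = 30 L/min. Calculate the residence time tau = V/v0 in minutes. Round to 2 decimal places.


tau = V / v0
tau = 89 / 30
tau = 2.97 min


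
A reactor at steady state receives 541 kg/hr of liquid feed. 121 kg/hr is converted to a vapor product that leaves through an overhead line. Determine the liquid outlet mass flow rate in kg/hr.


Steady-state mass balance on the main outlet: F_out = F_in - F_removed
F_out = 541 - 121
F_out = 420 kg/hr


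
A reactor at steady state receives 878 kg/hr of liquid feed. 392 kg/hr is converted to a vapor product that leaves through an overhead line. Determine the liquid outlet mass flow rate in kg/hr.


Steady-state mass balance on the main outlet: F_out = F_in - F_removed
F_out = 878 - 392
F_out = 486 kg/hr


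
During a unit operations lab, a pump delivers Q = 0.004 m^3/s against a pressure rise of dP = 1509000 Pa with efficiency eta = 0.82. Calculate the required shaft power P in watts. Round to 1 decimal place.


P = Q * dP / eta
P = 0.004 * 1509000 / 0.82
P = 6036.0 / 0.82
P = 7361.0 W


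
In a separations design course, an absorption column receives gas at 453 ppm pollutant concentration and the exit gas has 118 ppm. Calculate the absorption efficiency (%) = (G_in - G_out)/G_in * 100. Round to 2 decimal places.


Efficiency = (G_in - G_out) / G_in * 100%
Efficiency = (453 - 118) / 453 * 100
Efficiency = 335 / 453 * 100
Efficiency = 73.95%


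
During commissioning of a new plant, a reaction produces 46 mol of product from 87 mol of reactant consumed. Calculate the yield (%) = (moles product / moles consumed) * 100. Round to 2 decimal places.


Yield = (moles product / moles consumed) * 100%
Yield = (46 / 87) * 100
Yield = 0.5287 * 100
Yield = 52.87%


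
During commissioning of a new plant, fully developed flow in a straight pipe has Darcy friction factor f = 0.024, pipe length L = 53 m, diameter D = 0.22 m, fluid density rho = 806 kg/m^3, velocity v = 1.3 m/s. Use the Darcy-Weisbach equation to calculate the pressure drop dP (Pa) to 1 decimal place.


dP = f * (L/D) * (rho*v^2/2)
dP = 0.024 * (53/0.22) * (806*1.3^2/2)
L/D = 240.90909091
rho*v^2/2 = 806*1.69/2 = 681.07
dP = 0.024 * 240.90909091 * 681.07
dP = 3937.8 Pa


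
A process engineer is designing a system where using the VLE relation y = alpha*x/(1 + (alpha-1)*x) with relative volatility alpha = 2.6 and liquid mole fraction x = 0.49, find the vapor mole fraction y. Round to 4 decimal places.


y = alpha*x / (1 + (alpha-1)*x)
y = 2.6*0.49 / (1 + (2.6-1)*0.49)
y = 1.274 / (1 + 0.784)
y = 1.274 / 1.784
y = 0.7141


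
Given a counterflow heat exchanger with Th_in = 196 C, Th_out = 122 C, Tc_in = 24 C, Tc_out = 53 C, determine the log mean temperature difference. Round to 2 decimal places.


dT1 = Th_in - Tc_out = 196 - 53 = 143
dT2 = Th_out - Tc_in = 122 - 24 = 98
LMTD = (dT1 - dT2) / ln(dT1/dT2)
LMTD = (143 - 98) / ln(143/98)
LMTD = 119.09 K


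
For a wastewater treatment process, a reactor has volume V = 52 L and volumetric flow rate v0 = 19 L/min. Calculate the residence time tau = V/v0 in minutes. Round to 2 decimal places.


tau = V / v0
tau = 52 / 19
tau = 2.74 min


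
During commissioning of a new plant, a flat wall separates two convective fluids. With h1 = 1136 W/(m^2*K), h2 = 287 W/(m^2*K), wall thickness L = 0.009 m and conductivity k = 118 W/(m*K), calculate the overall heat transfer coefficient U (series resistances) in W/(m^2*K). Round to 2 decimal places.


1/U = 1/h1 + L/k + 1/h2
1/U = 1/1136 + 0.009/118 + 1/287
1/U = 0.0008802817 + 7.62712e-05 + 0.0034843206
1/U = 0.0044408735
U = 225.18 W/(m^2*K)


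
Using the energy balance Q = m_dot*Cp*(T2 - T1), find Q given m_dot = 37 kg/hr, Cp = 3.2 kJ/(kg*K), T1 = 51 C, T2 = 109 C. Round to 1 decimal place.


Q = m_dot * Cp * (T2 - T1)
Q = 37 * 3.2 * (109 - 51)
Q = 37 * 3.2 * 58
Q = 6867.2 kJ/hr


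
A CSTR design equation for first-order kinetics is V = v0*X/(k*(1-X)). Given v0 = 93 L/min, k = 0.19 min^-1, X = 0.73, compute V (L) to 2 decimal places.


V = v0 * X / (k * (1 - X))
V = 93 * 0.73 / (0.19 * (1 - 0.73))
V = 67.89 / (0.19 * 0.27)
V = 67.89 / 0.0513
V = 1323.39 L


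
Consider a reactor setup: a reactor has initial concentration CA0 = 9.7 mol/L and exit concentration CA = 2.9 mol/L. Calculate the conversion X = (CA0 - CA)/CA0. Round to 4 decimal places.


X = (CA0 - CA) / CA0
X = (9.7 - 2.9) / 9.7
X = 6.8 / 9.7
X = 0.7010


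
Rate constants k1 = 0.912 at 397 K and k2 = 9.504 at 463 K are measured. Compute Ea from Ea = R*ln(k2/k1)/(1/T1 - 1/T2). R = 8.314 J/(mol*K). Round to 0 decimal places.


Ea = R * ln(k2/k1) / (1/T1 - 1/T2)
ln(k2/k1) = ln(9.504/0.912) = 2.3438281
1/T1 - 1/T2 = 1/397 - 1/463 = 0.000359064474
Ea = 8.314 * 2.3438281 / 0.000359064474
Ea = 54270 J/mol


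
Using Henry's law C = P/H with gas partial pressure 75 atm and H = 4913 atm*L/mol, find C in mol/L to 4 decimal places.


C = P / H
C = 75 / 4913
C = 0.0153 mol/L


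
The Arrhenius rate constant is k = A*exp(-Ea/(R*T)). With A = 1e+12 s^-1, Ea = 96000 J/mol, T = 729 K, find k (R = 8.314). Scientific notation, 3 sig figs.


k = A * exp(-Ea/(R*T))
k = 1e+12 * exp(-96000 / (8.314 * 729))
k = 1e+12 * exp(-15.839216)
k = 1.32e+05


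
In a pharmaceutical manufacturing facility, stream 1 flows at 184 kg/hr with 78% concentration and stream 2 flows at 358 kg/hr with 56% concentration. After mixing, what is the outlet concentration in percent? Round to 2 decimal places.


Mass balance on solute: F1*x1 + F2*x2 = F3*x3
F3 = F1 + F2 = 184 + 358 = 542 kg/hr
x3 = (F1*x1 + F2*x2)/F3
x3 = (184*0.78 + 358*0.56) / 542
x3 = 63.47%


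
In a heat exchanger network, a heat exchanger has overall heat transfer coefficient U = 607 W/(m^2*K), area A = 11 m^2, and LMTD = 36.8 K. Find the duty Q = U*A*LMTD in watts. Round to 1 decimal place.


Q = U * A * LMTD
Q = 607 * 11 * 36.8
Q = 245713.6 W


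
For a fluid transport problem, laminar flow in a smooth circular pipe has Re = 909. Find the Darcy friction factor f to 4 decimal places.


f = 64 / Re
f = 64 / 909
f = 0.0704


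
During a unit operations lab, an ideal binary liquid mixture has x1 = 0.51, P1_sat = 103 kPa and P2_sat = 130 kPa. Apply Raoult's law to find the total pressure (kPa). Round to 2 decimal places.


P = x1*P1_sat + x2*P2_sat
x2 = 1 - x1 = 1 - 0.51 = 0.49
P = 0.51*103 + 0.49*130
P = 52.53 + 63.7
P = 116.23 kPa


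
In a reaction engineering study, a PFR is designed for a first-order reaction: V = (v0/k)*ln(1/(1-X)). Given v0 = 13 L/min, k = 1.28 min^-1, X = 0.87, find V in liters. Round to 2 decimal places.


V = (v0/k) * ln(1/(1-X))
V = (13/1.28) * ln(1/(1-0.87))
V = 10.15625 * ln(7.692308)
V = 10.15625 * 2.040221
V = 20.72 L


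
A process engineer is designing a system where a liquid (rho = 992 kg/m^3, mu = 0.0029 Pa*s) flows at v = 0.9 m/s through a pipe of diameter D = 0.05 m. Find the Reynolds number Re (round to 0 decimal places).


Re = rho * v * D / mu
Re = 992 * 0.9 * 0.05 / 0.0029
Re = 44.64 / 0.0029
Re = 15393


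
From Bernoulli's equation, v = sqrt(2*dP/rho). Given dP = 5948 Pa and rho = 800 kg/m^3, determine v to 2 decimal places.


v = sqrt(2*dP/rho)
v = sqrt(2*5948/800)
v = sqrt(14.87)
v = 3.86 m/s


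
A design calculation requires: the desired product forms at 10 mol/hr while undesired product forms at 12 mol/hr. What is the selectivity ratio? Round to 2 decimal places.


S = desired product rate / undesired product rate
S = 10 / 12
S = 0.83


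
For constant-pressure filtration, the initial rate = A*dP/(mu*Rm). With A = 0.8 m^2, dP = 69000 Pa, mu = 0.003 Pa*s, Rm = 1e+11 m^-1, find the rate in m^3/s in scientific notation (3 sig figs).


rate = A * dP / (mu * Rm)
rate = 0.8 * 69000 / (0.003 * 1e+11)
rate = 55200.0 / 3.000e+08
rate = 1.84e-04 m^3/s


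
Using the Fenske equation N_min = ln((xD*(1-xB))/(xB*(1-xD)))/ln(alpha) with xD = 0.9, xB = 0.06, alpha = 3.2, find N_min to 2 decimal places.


N_min = ln((xD*(1-xB))/(xB*(1-xD))) / ln(alpha)
Numerator inside ln: 0.846 / 0.006 = 141.0
ln(141.0) = 4.94876
ln(alpha) = ln(3.2) = 1.163151
N_min = 4.94876 / 1.163151 = 4.25


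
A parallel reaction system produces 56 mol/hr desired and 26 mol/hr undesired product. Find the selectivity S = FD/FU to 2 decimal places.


S = desired product rate / undesired product rate
S = 56 / 26
S = 2.15


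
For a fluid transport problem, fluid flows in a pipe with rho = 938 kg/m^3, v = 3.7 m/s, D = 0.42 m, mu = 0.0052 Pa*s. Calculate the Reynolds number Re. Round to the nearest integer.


Re = rho * v * D / mu
Re = 938 * 3.7 * 0.42 / 0.0052
Re = 1457.652 / 0.0052
Re = 280318


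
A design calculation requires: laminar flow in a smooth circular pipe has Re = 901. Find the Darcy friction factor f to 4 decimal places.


f = 64 / Re
f = 64 / 901
f = 0.0710


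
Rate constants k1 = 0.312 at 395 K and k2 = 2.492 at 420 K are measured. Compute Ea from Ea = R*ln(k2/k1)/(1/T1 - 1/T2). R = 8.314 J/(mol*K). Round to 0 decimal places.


Ea = R * ln(k2/k1) / (1/T1 - 1/T2)
ln(k2/k1) = ln(2.492/0.312) = 2.0778377
1/T1 - 1/T2 = 1/395 - 1/420 = 0.000150693189
Ea = 8.314 * 2.0778377 / 0.000150693189
Ea = 114638 J/mol


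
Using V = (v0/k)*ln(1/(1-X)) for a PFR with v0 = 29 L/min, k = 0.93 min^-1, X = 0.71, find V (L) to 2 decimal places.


V = (v0/k) * ln(1/(1-X))
V = (29/0.93) * ln(1/(1-0.71))
V = 31.182796 * ln(3.448276)
V = 31.182796 * 1.237874
V = 38.60 L


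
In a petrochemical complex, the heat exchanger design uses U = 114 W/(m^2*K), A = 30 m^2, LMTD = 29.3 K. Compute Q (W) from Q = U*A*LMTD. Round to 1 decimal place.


Q = U * A * LMTD
Q = 114 * 30 * 29.3
Q = 100206.0 W


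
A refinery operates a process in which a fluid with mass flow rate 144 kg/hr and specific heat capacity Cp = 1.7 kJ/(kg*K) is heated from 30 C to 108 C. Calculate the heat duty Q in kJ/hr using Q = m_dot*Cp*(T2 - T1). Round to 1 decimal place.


Q = m_dot * Cp * (T2 - T1)
Q = 144 * 1.7 * (108 - 30)
Q = 144 * 1.7 * 78
Q = 19094.4 kJ/hr


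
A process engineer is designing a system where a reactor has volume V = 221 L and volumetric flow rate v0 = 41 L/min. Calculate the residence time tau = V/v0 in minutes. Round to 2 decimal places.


tau = V / v0
tau = 221 / 41
tau = 5.39 min


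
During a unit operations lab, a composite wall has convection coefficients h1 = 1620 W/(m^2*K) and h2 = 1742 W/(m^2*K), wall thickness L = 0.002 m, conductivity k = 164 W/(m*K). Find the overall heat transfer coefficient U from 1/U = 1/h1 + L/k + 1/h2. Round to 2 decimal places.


1/U = 1/h1 + L/k + 1/h2
1/U = 1/1620 + 0.002/164 + 1/1742
1/U = 0.000617284 + 1.21951e-05 + 0.0005740528
1/U = 0.0012035319
U = 830.89 W/(m^2*K)


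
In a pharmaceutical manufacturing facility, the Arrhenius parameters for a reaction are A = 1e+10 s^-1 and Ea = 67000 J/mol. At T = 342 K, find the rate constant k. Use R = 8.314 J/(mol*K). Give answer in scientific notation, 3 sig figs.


k = A * exp(-Ea/(R*T))
k = 1e+10 * exp(-67000 / (8.314 * 342))
k = 1e+10 * exp(-23.563439)
k = 5.84e-01


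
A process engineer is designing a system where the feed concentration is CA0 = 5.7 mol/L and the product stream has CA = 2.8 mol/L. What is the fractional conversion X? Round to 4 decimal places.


X = (CA0 - CA) / CA0
X = (5.7 - 2.8) / 5.7
X = 2.9 / 5.7
X = 0.5088


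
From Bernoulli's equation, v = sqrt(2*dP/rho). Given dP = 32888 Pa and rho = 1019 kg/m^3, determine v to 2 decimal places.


v = sqrt(2*dP/rho)
v = sqrt(2*32888/1019)
v = sqrt(64.549558)
v = 8.03 m/s


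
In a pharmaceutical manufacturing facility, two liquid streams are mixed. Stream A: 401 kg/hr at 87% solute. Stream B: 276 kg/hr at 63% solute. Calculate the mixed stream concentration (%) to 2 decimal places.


Mass balance on solute: F1*x1 + F2*x2 = F3*x3
F3 = F1 + F2 = 401 + 276 = 677 kg/hr
x3 = (F1*x1 + F2*x2)/F3
x3 = (401*0.87 + 276*0.63) / 677
x3 = 77.22%


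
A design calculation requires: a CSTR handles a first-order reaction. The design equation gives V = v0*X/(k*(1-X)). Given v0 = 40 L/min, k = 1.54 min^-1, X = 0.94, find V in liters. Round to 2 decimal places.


V = v0 * X / (k * (1 - X))
V = 40 * 0.94 / (1.54 * (1 - 0.94))
V = 37.6 / (1.54 * 0.06)
V = 37.6 / 0.0924
V = 406.93 L


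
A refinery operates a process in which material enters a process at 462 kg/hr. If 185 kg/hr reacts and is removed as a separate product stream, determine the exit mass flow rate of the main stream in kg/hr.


Steady-state mass balance on the main outlet: F_out = F_in - F_removed
F_out = 462 - 185
F_out = 277 kg/hr


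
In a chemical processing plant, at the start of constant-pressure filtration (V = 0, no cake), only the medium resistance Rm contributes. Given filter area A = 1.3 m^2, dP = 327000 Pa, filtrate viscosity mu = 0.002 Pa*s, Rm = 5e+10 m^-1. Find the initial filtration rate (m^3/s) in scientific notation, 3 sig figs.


rate = A * dP / (mu * Rm)
rate = 1.3 * 327000 / (0.002 * 5e+10)
rate = 425100.0 / 1.000e+08
rate = 4.25e-03 m^3/s


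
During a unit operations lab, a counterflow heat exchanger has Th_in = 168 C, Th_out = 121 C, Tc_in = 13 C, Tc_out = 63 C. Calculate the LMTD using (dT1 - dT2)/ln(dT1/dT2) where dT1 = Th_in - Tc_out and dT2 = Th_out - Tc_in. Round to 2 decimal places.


dT1 = Th_in - Tc_out = 168 - 63 = 105
dT2 = Th_out - Tc_in = 121 - 13 = 108
LMTD = (dT1 - dT2) / ln(dT1/dT2)
LMTD = (105 - 108) / ln(105/108)
LMTD = 106.49 K


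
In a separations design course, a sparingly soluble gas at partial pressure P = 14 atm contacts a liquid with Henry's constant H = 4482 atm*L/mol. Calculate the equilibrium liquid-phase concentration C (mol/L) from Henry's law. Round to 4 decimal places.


C = P / H
C = 14 / 4482
C = 0.0031 mol/L


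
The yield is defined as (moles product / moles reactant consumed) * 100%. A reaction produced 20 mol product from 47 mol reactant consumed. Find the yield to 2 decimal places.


Yield = (moles product / moles consumed) * 100%
Yield = (20 / 47) * 100
Yield = 0.4255 * 100
Yield = 42.55%


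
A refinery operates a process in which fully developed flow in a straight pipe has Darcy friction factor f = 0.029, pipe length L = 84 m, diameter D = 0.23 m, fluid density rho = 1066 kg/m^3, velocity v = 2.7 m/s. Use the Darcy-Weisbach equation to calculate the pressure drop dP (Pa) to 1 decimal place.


dP = f * (L/D) * (rho*v^2/2)
dP = 0.029 * (84/0.23) * (1066*2.7^2/2)
L/D = 365.2173913
rho*v^2/2 = 1066*7.29/2 = 3885.57
dP = 0.029 * 365.2173913 * 3885.57
dP = 41153.3 Pa


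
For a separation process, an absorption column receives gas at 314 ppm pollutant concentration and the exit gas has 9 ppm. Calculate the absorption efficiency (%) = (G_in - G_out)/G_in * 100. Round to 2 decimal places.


Efficiency = (G_in - G_out) / G_in * 100%
Efficiency = (314 - 9) / 314 * 100
Efficiency = 305 / 314 * 100
Efficiency = 97.13%


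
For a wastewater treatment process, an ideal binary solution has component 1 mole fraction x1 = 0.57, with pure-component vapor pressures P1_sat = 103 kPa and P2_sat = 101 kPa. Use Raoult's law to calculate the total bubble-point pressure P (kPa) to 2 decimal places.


P = x1*P1_sat + x2*P2_sat
x2 = 1 - x1 = 1 - 0.57 = 0.43
P = 0.57*103 + 0.43*101
P = 58.71 + 43.43
P = 102.14 kPa


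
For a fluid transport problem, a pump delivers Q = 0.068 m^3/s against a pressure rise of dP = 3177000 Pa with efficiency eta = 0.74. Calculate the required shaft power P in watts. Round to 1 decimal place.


P = Q * dP / eta
P = 0.068 * 3177000 / 0.74
P = 216036.0 / 0.74
P = 291940.5 W


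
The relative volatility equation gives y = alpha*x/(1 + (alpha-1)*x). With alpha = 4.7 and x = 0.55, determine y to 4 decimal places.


y = alpha*x / (1 + (alpha-1)*x)
y = 4.7*0.55 / (1 + (4.7-1)*0.55)
y = 2.585 / (1 + 2.035)
y = 2.585 / 3.035
y = 0.8517


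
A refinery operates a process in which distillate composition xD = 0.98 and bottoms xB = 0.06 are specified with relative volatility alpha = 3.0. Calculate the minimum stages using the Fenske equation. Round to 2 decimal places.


N_min = ln((xD*(1-xB))/(xB*(1-xD))) / ln(alpha)
Numerator inside ln: 0.9212 / 0.0012 = 767.666667
ln(767.666667) = 6.643356
ln(alpha) = ln(3.0) = 1.098612
N_min = 6.643356 / 1.098612 = 6.05


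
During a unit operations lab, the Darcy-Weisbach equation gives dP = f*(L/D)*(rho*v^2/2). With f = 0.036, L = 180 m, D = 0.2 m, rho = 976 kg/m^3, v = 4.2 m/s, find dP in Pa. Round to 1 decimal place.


dP = f * (L/D) * (rho*v^2/2)
dP = 0.036 * (180/0.2) * (976*4.2^2/2)
L/D = 900.0
rho*v^2/2 = 976*17.64/2 = 8608.32
dP = 0.036 * 900.0 * 8608.32
dP = 278909.6 Pa


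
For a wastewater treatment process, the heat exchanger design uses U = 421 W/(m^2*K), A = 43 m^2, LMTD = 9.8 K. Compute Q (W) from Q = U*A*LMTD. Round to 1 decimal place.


Q = U * A * LMTD
Q = 421 * 43 * 9.8
Q = 177409.4 W


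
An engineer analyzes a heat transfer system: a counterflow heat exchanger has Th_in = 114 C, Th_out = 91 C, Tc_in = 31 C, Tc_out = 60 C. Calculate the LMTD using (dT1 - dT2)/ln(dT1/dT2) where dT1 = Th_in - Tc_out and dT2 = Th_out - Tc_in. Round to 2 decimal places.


dT1 = Th_in - Tc_out = 114 - 60 = 54
dT2 = Th_out - Tc_in = 91 - 31 = 60
LMTD = (dT1 - dT2) / ln(dT1/dT2)
LMTD = (54 - 60) / ln(54/60)
LMTD = 56.95 K


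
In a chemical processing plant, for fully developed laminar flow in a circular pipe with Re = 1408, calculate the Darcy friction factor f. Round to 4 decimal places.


f = 64 / Re
f = 64 / 1408
f = 0.0455


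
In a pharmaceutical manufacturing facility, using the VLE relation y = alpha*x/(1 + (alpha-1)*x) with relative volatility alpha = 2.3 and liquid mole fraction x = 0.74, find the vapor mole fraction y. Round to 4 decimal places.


y = alpha*x / (1 + (alpha-1)*x)
y = 2.3*0.74 / (1 + (2.3-1)*0.74)
y = 1.702 / (1 + 0.962)
y = 1.702 / 1.962
y = 0.8675


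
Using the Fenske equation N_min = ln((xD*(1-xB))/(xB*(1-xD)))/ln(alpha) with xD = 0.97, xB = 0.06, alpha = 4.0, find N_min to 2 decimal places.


N_min = ln((xD*(1-xB))/(xB*(1-xD))) / ln(alpha)
Numerator inside ln: 0.9118 / 0.0018 = 506.555556
ln(506.555556) = 6.227634
ln(alpha) = ln(4.0) = 1.386294
N_min = 6.227634 / 1.386294 = 4.49


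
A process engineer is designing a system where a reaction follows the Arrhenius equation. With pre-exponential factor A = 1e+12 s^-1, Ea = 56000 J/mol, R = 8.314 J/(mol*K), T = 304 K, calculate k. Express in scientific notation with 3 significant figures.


k = A * exp(-Ea/(R*T))
k = 1e+12 * exp(-56000 / (8.314 * 304))
k = 1e+12 * exp(-22.156667)
k = 2.38e+02


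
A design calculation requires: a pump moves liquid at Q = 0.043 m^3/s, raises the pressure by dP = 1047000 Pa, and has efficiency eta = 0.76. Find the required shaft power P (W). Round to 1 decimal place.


P = Q * dP / eta
P = 0.043 * 1047000 / 0.76
P = 45021.0 / 0.76
P = 59238.2 W


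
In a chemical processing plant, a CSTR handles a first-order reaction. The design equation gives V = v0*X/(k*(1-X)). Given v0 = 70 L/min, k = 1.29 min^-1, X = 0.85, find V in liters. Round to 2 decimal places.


V = v0 * X / (k * (1 - X))
V = 70 * 0.85 / (1.29 * (1 - 0.85))
V = 59.5 / (1.29 * 0.15)
V = 59.5 / 0.1935
V = 307.49 L


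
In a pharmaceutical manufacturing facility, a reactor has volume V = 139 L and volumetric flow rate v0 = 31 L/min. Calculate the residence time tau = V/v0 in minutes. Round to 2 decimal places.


tau = V / v0
tau = 139 / 31
tau = 4.48 min


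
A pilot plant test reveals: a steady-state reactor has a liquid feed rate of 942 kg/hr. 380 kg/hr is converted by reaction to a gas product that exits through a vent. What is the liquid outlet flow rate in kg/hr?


Steady-state mass balance on the main outlet: F_out = F_in - F_removed
F_out = 942 - 380
F_out = 562 kg/hr


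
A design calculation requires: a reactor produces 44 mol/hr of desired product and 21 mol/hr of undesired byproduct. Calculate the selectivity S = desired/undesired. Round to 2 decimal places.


S = desired product rate / undesired product rate
S = 44 / 21
S = 2.10


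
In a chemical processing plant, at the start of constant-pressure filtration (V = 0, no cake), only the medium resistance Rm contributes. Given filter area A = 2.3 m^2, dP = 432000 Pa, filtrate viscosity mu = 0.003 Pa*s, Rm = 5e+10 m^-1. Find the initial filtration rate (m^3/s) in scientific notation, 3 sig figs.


rate = A * dP / (mu * Rm)
rate = 2.3 * 432000 / (0.003 * 5e+10)
rate = 993600.0 / 1.500e+08
rate = 6.62e-03 m^3/s


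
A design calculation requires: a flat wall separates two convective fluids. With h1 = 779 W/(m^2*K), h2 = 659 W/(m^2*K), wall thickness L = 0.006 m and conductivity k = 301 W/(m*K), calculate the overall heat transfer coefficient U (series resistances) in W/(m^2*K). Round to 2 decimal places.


1/U = 1/h1 + L/k + 1/h2
1/U = 1/779 + 0.006/301 + 1/659
1/U = 0.001283697 + 1.99336e-05 + 0.0015174507
1/U = 0.0028210813
U = 354.47 W/(m^2*K)


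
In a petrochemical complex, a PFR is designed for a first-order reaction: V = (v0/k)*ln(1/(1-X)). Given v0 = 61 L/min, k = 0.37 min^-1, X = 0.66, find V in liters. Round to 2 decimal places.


V = (v0/k) * ln(1/(1-X))
V = (61/0.37) * ln(1/(1-0.66))
V = 164.864865 * ln(2.941176)
V = 164.864865 * 1.07881
V = 177.86 L


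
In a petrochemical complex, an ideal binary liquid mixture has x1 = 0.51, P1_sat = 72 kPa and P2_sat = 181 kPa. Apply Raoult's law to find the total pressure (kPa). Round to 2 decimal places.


P = x1*P1_sat + x2*P2_sat
x2 = 1 - x1 = 1 - 0.51 = 0.49
P = 0.51*72 + 0.49*181
P = 36.72 + 88.69
P = 125.41 kPa


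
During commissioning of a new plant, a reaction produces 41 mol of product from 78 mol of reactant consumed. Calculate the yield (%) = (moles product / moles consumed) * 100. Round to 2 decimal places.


Yield = (moles product / moles consumed) * 100%
Yield = (41 / 78) * 100
Yield = 0.5256 * 100
Yield = 52.56%


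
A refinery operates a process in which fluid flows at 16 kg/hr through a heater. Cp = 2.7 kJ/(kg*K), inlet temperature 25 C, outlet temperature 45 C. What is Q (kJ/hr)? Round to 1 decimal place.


Q = m_dot * Cp * (T2 - T1)
Q = 16 * 2.7 * (45 - 25)
Q = 16 * 2.7 * 20
Q = 864.0 kJ/hr


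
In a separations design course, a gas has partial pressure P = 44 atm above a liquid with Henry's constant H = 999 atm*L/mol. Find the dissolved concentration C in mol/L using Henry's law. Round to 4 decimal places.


C = P / H
C = 44 / 999
C = 0.0440 mol/L


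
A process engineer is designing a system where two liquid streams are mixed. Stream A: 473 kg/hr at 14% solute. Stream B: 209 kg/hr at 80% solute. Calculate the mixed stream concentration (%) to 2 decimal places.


Mass balance on solute: F1*x1 + F2*x2 = F3*x3
F3 = F1 + F2 = 473 + 209 = 682 kg/hr
x3 = (F1*x1 + F2*x2)/F3
x3 = (473*0.14 + 209*0.8) / 682
x3 = 34.23%


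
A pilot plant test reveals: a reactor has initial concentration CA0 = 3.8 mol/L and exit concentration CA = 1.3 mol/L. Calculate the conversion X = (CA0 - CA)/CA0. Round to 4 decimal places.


X = (CA0 - CA) / CA0
X = (3.8 - 1.3) / 3.8
X = 2.5 / 3.8
X = 0.6579


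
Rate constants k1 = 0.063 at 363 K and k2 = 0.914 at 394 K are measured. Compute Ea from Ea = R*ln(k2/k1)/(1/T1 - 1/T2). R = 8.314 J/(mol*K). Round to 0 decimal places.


Ea = R * ln(k2/k1) / (1/T1 - 1/T2)
ln(k2/k1) = ln(0.914/0.063) = 2.6746958
1/T1 - 1/T2 = 1/363 - 1/394 = 0.000216749871
Ea = 8.314 * 2.6746958 / 0.000216749871
Ea = 102595 J/mol


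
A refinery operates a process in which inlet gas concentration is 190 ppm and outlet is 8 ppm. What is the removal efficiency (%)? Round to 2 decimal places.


Efficiency = (G_in - G_out) / G_in * 100%
Efficiency = (190 - 8) / 190 * 100
Efficiency = 182 / 190 * 100
Efficiency = 95.79%


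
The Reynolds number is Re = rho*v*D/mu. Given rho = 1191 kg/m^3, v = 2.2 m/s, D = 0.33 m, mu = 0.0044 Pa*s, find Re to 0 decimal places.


Re = rho * v * D / mu
Re = 1191 * 2.2 * 0.33 / 0.0044
Re = 864.666 / 0.0044
Re = 196515


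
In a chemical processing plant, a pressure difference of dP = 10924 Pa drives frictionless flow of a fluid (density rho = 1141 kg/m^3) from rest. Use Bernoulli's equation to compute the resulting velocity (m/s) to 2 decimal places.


v = sqrt(2*dP/rho)
v = sqrt(2*10924/1141)
v = sqrt(19.148116)
v = 4.38 m/s


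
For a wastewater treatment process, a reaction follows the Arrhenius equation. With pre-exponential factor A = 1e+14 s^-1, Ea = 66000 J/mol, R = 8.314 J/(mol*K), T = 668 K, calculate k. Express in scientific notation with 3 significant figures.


k = A * exp(-Ea/(R*T))
k = 1e+14 * exp(-66000 / (8.314 * 668))
k = 1e+14 * exp(-11.883858)
k = 6.90e+08


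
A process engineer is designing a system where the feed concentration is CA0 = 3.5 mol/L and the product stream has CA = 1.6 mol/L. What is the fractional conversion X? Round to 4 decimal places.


X = (CA0 - CA) / CA0
X = (3.5 - 1.6) / 3.5
X = 1.9 / 3.5
X = 0.5429


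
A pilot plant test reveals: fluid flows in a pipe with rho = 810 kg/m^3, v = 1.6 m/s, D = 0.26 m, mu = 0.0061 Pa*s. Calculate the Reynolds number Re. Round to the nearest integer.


Re = rho * v * D / mu
Re = 810 * 1.6 * 0.26 / 0.0061
Re = 336.96 / 0.0061
Re = 55239


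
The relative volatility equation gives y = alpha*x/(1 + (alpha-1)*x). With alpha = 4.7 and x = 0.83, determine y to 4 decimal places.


y = alpha*x / (1 + (alpha-1)*x)
y = 4.7*0.83 / (1 + (4.7-1)*0.83)
y = 3.901 / (1 + 3.071)
y = 3.901 / 4.071
y = 0.9582


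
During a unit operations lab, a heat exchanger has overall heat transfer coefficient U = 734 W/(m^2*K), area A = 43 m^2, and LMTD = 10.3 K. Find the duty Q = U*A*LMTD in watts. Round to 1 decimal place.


Q = U * A * LMTD
Q = 734 * 43 * 10.3
Q = 325088.6 W


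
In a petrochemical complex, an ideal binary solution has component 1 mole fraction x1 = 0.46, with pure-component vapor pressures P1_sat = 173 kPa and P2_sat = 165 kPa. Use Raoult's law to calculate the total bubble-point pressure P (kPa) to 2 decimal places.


P = x1*P1_sat + x2*P2_sat
x2 = 1 - x1 = 1 - 0.46 = 0.54
P = 0.46*173 + 0.54*165
P = 79.58 + 89.1
P = 168.68 kPa
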